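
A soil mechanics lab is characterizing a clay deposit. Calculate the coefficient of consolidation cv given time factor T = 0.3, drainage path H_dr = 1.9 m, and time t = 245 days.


Using cv = T * H_dr^2 / t
H_dr^2 = 1.9^2 = 3.61
cv = 0.3 * 3.61 / 245
cv = 0.00442 m^2/day


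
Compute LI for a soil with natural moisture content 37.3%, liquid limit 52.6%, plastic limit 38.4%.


Result: -0.077

Derivation:
First compute the plasticity index:
PI = LL - PL = 52.6 - 38.4 = 14.2
Then compute the liquidity index:
LI = (w - PL) / PI
LI = (37.3 - 38.4) / 14.2
LI = -0.077


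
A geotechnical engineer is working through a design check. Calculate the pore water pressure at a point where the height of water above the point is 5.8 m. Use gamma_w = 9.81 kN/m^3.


Result: 56.9 kPa

Derivation:
Using u = gamma_w * h_w
u = 9.81 * 5.8
u = 56.9 kPa


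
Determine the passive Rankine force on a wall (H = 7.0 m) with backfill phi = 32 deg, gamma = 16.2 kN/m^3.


Result: 1291.75 kN/m

Derivation:
Compute passive earth pressure coefficient:
Kp = tan^2(45 + phi/2) = tan^2(61.0) = 3.254588
Compute passive force:
Pp = 0.5 * Kp * gamma * H^2
Pp = 0.5 * 3.254588 * 16.2 * 7.0^2
Pp = 1291.75 kN/m


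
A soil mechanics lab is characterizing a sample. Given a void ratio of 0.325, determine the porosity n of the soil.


Result: 0.2453

Derivation:
Using the relation n = e / (1 + e)
n = 0.325 / (1 + 0.325)
n = 0.325 / 1.325
n = 0.2453


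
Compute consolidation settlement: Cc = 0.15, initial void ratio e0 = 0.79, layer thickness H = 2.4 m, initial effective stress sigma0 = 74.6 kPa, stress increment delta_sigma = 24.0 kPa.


Using Sc = Cc * H / (1 + e0) * log10((sigma0 + delta_sigma) / sigma0)
Stress ratio = (74.6 + 24.0) / 74.6 = 1.32172
log10(1.32172) = 0.121138
Cc * H / (1 + e0) = 0.15 * 2.4 / (1 + 0.79) = 0.201117
Sc = 0.201117 * 0.121138
Sc = 0.0244 m


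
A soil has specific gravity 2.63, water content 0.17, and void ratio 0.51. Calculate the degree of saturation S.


Result: 0.8767

Derivation:
Using S = Gs * w / e
S = 2.63 * 0.17 / 0.51
S = 0.8767


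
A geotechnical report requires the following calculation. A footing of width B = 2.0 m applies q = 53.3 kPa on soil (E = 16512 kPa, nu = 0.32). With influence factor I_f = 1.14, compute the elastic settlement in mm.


Using Se = q * B * (1 - nu^2) * I_f / E
1 - nu^2 = 1 - 0.32^2 = 0.8976
Se = 53.3 * 2.0 * 0.8976 * 1.14 / 16512
Se = 0.006606 m
Convert to mm: Se = 0.006606 * 1000 = 6.606 mm


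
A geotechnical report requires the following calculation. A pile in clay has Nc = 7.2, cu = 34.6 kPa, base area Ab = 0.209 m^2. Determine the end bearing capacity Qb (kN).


Using Qb = Nc * cu * Ab
Qb = 7.2 * 34.6 * 0.209
Qb = 52.07 kN


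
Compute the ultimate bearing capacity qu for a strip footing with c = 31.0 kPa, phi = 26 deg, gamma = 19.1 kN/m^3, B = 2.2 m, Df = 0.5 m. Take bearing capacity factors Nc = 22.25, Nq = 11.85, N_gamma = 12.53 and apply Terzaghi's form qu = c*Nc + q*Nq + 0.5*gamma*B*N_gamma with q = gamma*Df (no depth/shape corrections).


Result: 1066.17 kPa

Derivation:
Compute qu = c*Nc + gamma*Df*Nq + 0.5*gamma*B*N_gamma
Term 1: 31.0 * 22.25 = 689.75
Term 2: 19.1 * 0.5 * 11.85 = 113.1675
Term 3: 0.5 * 19.1 * 2.2 * 12.53 = 263.2553
qu = 689.75 + 113.1675 + 263.2553
qu = 1066.17 kPa


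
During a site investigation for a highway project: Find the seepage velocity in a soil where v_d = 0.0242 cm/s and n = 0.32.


Using v_s = v_d / n
v_s = 0.0242 / 0.32
v_s = 0.07562 cm/s


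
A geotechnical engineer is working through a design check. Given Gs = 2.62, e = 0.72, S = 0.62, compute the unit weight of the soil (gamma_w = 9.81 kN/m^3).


Using gamma = gamma_w * (Gs + S*e) / (1 + e)
Numerator: Gs + S*e = 2.62 + 0.62*0.72 = 3.0664
Denominator: 1 + e = 1 + 0.72 = 1.72
gamma = 9.81 * 3.0664 / 1.72
gamma = 17.489 kN/m^3


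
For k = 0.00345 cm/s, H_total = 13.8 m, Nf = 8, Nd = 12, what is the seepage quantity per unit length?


Result: 0.0003174 m^3/s per m

Derivation:
Convert k to m/s for unit consistency with H:
k = 0.00345 cm/s = 0.00345 / 100 m/s = 3.45e-05 m/s
Using q = k * H * Nf / Nd
Nf / Nd = 8 / 12 = 0.6667
q = 3.45e-05 * 13.8 * 0.6667
q = 0.0003174 m^3/s per m


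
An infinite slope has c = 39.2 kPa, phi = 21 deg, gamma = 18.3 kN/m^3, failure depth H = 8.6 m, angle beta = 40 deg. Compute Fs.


Using Fs = c / (gamma*H*sin(beta)*cos(beta)) + tan(phi)/tan(beta)
Cohesion contribution = 39.2 / (18.3*8.6*sin(40)*cos(40))
Cohesion contribution = 0.505842
Friction contribution = tan(21)/tan(40) = 0.457471
Fs = 0.505842 + 0.457471
Fs = 0.963


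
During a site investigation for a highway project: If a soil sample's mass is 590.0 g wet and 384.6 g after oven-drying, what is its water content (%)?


Result: 53.41 %

Derivation:
Using w = (m_wet - m_dry) / m_dry * 100
m_wet - m_dry = 590.0 - 384.6 = 205.4 g
w = 205.4 / 384.6 * 100
w = 53.41 %


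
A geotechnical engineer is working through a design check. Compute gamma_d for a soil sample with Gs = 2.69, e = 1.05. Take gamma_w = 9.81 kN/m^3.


Result: 12.873 kN/m^3

Derivation:
Using gamma_d = Gs * gamma_w / (1 + e)
gamma_d = 2.69 * 9.81 / (1 + 1.05)
gamma_d = 2.69 * 9.81 / 2.05
gamma_d = 12.873 kN/m^3


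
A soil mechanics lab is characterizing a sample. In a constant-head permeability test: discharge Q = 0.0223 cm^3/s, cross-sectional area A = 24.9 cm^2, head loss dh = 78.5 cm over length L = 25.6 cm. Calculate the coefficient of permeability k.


Result: 0.000292 cm/s

Derivation:
Compute hydraulic gradient:
i = dh / L = 78.5 / 25.6 = 3.06641
Then apply Darcy's law:
k = Q / (A * i)
k = 0.0223 / (24.9 * 3.06641)
k = 0.0223 / 76.3535
k = 0.000292 cm/s


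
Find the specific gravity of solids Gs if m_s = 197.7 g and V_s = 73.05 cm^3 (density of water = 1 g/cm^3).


Result: 2.706

Derivation:
Using Gs = m_s / (V_s * rho_w)
Since rho_w = 1 g/cm^3:
Gs = 197.7 / 73.05
Gs = 2.706


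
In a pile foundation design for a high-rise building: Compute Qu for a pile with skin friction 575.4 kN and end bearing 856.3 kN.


Result: 1431.7 kN

Derivation:
Using Qu = Qf + Qb
Qu = 575.4 + 856.3
Qu = 1431.7 kN


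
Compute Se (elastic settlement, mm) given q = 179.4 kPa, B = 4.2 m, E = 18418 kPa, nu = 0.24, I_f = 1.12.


Using Se = q * B * (1 - nu^2) * I_f / E
1 - nu^2 = 1 - 0.24^2 = 0.9424
Se = 179.4 * 4.2 * 0.9424 * 1.12 / 18418
Se = 0.043180 m
Convert to mm: Se = 0.043180 * 1000 = 43.18 mm


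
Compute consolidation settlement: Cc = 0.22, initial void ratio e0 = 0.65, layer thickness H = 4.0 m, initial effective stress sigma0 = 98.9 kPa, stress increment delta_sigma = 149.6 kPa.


Result: 0.2134 m

Derivation:
Using Sc = Cc * H / (1 + e0) * log10((sigma0 + delta_sigma) / sigma0)
Stress ratio = (98.9 + 149.6) / 98.9 = 2.51264
log10(2.51264) = 0.40013
Cc * H / (1 + e0) = 0.22 * 4.0 / (1 + 0.65) = 0.533333
Sc = 0.533333 * 0.40013
Sc = 0.2134 m


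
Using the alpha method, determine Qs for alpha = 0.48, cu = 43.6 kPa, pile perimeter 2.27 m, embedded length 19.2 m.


Using Qs = alpha * cu * perimeter * L
Qs = 0.48 * 43.6 * 2.27 * 19.2
Qs = 912.13 kN


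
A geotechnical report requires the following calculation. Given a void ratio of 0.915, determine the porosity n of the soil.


Result: 0.4778

Derivation:
Using the relation n = e / (1 + e)
n = 0.915 / (1 + 0.915)
n = 0.915 / 1.915
n = 0.4778


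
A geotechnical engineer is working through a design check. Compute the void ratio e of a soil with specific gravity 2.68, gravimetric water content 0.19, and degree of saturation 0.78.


Using the relation e = Gs * w / S
e = 2.68 * 0.19 / 0.78
e = 0.6528


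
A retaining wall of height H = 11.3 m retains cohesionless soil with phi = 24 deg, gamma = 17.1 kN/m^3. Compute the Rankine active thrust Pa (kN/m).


Compute active earth pressure coefficient:
Ka = tan^2(45 - phi/2) = tan^2(33.0) = 0.42173
Compute active force:
Pa = 0.5 * Ka * gamma * H^2
Pa = 0.5 * 0.42173 * 17.1 * 11.3^2
Pa = 460.42 kN/m


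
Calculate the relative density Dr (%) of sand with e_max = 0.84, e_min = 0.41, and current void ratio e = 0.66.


Using Dr = (e_max - e) / (e_max - e_min) * 100
e_max - e = 0.84 - 0.66 = 0.18
e_max - e_min = 0.84 - 0.41 = 0.43
Dr = 0.18 / 0.43 * 100
Dr = 41.86 %


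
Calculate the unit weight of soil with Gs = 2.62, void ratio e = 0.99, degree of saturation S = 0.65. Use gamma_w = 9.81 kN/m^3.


Result: 16.088 kN/m^3

Derivation:
Using gamma = gamma_w * (Gs + S*e) / (1 + e)
Numerator: Gs + S*e = 2.62 + 0.65*0.99 = 3.2635
Denominator: 1 + e = 1 + 0.99 = 1.99
gamma = 9.81 * 3.2635 / 1.99
gamma = 16.088 kN/m^3


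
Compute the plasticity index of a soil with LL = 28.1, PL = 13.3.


Result: 14.8

Derivation:
Using PI = LL - PL
PI = 28.1 - 13.3
PI = 14.8


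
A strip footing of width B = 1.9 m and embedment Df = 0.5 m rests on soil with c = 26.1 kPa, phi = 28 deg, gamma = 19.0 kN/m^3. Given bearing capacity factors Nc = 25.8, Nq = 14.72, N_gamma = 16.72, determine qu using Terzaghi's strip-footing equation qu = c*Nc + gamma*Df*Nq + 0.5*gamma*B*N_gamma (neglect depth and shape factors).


Compute qu = c*Nc + gamma*Df*Nq + 0.5*gamma*B*N_gamma
Term 1: 26.1 * 25.8 = 673.38
Term 2: 19.0 * 0.5 * 14.72 = 139.84
Term 3: 0.5 * 19.0 * 1.9 * 16.72 = 301.796
qu = 673.38 + 139.84 + 301.796
qu = 1115.02 kPa


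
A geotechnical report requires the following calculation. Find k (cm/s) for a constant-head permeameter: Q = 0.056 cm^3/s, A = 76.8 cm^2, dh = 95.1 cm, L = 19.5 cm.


Compute hydraulic gradient:
i = dh / L = 95.1 / 19.5 = 4.87692
Then apply Darcy's law:
k = Q / (A * i)
k = 0.056 / (76.8 * 4.87692)
k = 0.056 / 374.548
k = 0.00015 cm/s


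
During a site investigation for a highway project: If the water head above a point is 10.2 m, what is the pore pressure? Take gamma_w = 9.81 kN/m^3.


Using u = gamma_w * h_w
u = 9.81 * 10.2
u = 100.06 kPa


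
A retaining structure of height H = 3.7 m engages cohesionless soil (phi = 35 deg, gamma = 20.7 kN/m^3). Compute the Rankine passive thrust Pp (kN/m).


Result: 522.87 kN/m

Derivation:
Compute passive earth pressure coefficient:
Kp = tan^2(45 + phi/2) = tan^2(62.5) = 3.690172
Compute passive force:
Pp = 0.5 * Kp * gamma * H^2
Pp = 0.5 * 3.690172 * 20.7 * 3.7^2
Pp = 522.87 kN/m


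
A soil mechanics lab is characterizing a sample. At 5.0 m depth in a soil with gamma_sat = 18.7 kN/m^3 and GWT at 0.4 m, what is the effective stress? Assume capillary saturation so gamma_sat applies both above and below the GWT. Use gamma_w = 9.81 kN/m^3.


Result: 48.37 kPa

Derivation:
Total stress = gamma_sat * depth
sigma = 18.7 * 5.0 = 93.5 kPa
Pore water pressure u = gamma_w * (depth - d_wt)
u = 9.81 * (5.0 - 0.4) = 45.126 kPa
Effective stress = sigma - u
sigma' = 93.5 - 45.126 = 48.37 kPa


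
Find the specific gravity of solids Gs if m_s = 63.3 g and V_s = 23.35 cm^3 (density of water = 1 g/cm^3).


Using Gs = m_s / (V_s * rho_w)
Since rho_w = 1 g/cm^3:
Gs = 63.3 / 23.35
Gs = 2.711


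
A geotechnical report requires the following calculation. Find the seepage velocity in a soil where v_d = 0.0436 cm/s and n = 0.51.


Using v_s = v_d / n
v_s = 0.0436 / 0.51
v_s = 0.08549 cm/s


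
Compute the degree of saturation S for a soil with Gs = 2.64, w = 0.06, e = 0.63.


Using S = Gs * w / e
S = 2.64 * 0.06 / 0.63
S = 0.2514


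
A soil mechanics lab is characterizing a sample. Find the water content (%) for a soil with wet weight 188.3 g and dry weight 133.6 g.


Using w = (m_wet - m_dry) / m_dry * 100
m_wet - m_dry = 188.3 - 133.6 = 54.7 g
w = 54.7 / 133.6 * 100
w = 40.94 %


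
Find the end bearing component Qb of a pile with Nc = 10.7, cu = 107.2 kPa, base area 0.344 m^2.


Using Qb = Nc * cu * Ab
Qb = 10.7 * 107.2 * 0.344
Qb = 394.58 kN


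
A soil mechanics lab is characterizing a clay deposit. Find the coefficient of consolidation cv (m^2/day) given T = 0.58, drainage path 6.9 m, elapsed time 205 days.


Using cv = T * H_dr^2 / t
H_dr^2 = 6.9^2 = 47.61
cv = 0.58 * 47.61 / 205
cv = 0.1347 m^2/day


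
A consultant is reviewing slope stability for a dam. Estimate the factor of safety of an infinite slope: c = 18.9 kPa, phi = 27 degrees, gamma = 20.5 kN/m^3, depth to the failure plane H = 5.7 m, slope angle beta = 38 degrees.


Result: 0.986

Derivation:
Using Fs = c / (gamma*H*sin(beta)*cos(beta)) + tan(phi)/tan(beta)
Cohesion contribution = 18.9 / (20.5*5.7*sin(38)*cos(38))
Cohesion contribution = 0.333395
Friction contribution = tan(27)/tan(38) = 0.652163
Fs = 0.333395 + 0.652163
Fs = 0.986


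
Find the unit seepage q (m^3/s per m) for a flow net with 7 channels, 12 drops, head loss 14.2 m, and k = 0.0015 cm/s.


Convert k to m/s for unit consistency with H:
k = 0.0015 cm/s = 0.0015 / 100 m/s = 1.5e-05 m/s
Using q = k * H * Nf / Nd
Nf / Nd = 7 / 12 = 0.5833
q = 1.5e-05 * 14.2 * 0.5833
q = 0.0001242 m^3/s per m


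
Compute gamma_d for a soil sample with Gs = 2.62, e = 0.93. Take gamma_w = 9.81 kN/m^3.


Result: 13.317 kN/m^3

Derivation:
Using gamma_d = Gs * gamma_w / (1 + e)
gamma_d = 2.62 * 9.81 / (1 + 0.93)
gamma_d = 2.62 * 9.81 / 1.93
gamma_d = 13.317 kN/m^3


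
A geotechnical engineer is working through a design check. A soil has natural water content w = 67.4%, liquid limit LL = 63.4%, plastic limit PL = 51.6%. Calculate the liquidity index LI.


First compute the plasticity index:
PI = LL - PL = 63.4 - 51.6 = 11.8
Then compute the liquidity index:
LI = (w - PL) / PI
LI = (67.4 - 51.6) / 11.8
LI = 1.339


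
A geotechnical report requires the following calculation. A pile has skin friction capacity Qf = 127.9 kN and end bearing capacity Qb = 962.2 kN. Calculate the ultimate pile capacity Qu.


Result: 1090.1 kN

Derivation:
Using Qu = Qf + Qb
Qu = 127.9 + 962.2
Qu = 1090.1 kN


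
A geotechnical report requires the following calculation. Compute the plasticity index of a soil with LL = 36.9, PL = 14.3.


Using PI = LL - PL
PI = 36.9 - 14.3
PI = 22.6


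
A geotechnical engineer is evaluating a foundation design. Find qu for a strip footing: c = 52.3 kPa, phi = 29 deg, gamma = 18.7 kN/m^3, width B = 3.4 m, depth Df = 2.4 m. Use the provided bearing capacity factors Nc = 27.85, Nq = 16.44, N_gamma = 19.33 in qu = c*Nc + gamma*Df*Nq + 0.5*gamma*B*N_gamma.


Compute qu = c*Nc + gamma*Df*Nq + 0.5*gamma*B*N_gamma
Term 1: 52.3 * 27.85 = 1456.555
Term 2: 18.7 * 2.4 * 16.44 = 737.8272
Term 3: 0.5 * 18.7 * 3.4 * 19.33 = 614.5007
qu = 1456.555 + 737.8272 + 614.5007
qu = 2808.88 kPa


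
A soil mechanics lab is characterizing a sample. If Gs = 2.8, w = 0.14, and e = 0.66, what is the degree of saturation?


Result: 0.5939

Derivation:
Using S = Gs * w / e
S = 2.8 * 0.14 / 0.66
S = 0.5939


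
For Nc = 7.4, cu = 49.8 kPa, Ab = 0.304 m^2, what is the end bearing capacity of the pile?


Using Qb = Nc * cu * Ab
Qb = 7.4 * 49.8 * 0.304
Qb = 112.03 kN


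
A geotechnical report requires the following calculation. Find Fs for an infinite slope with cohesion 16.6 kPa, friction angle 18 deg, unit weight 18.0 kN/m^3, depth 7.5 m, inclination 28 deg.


Result: 0.908

Derivation:
Using Fs = c / (gamma*H*sin(beta)*cos(beta)) + tan(phi)/tan(beta)
Cohesion contribution = 16.6 / (18.0*7.5*sin(28)*cos(28))
Cohesion contribution = 0.29664
Friction contribution = tan(18)/tan(28) = 0.611085
Fs = 0.29664 + 0.611085
Fs = 0.908


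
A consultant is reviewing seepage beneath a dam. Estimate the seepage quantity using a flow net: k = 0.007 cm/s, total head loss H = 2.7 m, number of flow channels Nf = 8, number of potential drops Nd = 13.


Convert k to m/s for unit consistency with H:
k = 0.007 cm/s = 0.007 / 100 m/s = 7e-05 m/s
Using q = k * H * Nf / Nd
Nf / Nd = 8 / 13 = 0.6154
q = 7e-05 * 2.7 * 0.6154
q = 0.0001163 m^3/s per m


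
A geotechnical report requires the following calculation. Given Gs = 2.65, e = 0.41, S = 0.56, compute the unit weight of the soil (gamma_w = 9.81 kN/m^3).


Using gamma = gamma_w * (Gs + S*e) / (1 + e)
Numerator: Gs + S*e = 2.65 + 0.56*0.41 = 2.8796
Denominator: 1 + e = 1 + 0.41 = 1.41
gamma = 9.81 * 2.8796 / 1.41
gamma = 20.035 kN/m^3


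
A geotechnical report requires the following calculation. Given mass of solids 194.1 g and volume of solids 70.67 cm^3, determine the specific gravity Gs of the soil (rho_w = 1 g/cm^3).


Using Gs = m_s / (V_s * rho_w)
Since rho_w = 1 g/cm^3:
Gs = 194.1 / 70.67
Gs = 2.747


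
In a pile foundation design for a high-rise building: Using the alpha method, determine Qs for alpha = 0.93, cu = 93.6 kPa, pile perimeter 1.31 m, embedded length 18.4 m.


Using Qs = alpha * cu * perimeter * L
Qs = 0.93 * 93.6 * 1.31 * 18.4
Qs = 2098.2 kN


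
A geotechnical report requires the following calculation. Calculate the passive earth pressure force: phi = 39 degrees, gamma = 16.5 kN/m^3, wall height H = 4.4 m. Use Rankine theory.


Compute passive earth pressure coefficient:
Kp = tan^2(45 + phi/2) = tan^2(64.5) = 4.395495
Compute passive force:
Pp = 0.5 * Kp * gamma * H^2
Pp = 0.5 * 4.395495 * 16.5 * 4.4^2
Pp = 702.05 kN/m


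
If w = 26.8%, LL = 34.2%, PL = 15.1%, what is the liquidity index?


First compute the plasticity index:
PI = LL - PL = 34.2 - 15.1 = 19.1
Then compute the liquidity index:
LI = (w - PL) / PI
LI = (26.8 - 15.1) / 19.1
LI = 0.613


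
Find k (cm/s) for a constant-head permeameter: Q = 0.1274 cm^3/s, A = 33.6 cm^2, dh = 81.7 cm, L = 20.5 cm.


Compute hydraulic gradient:
i = dh / L = 81.7 / 20.5 = 3.98537
Then apply Darcy's law:
k = Q / (A * i)
k = 0.1274 / (33.6 * 3.98537)
k = 0.1274 / 133.908
k = 0.000951 cm/s


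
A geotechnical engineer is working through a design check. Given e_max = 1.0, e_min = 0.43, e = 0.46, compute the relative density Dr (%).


Using Dr = (e_max - e) / (e_max - e_min) * 100
e_max - e = 1.0 - 0.46 = 0.54
e_max - e_min = 1.0 - 0.43 = 0.57
Dr = 0.54 / 0.57 * 100
Dr = 94.74 %


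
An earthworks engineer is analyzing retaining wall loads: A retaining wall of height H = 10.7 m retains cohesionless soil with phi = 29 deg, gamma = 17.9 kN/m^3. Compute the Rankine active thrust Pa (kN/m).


Compute active earth pressure coefficient:
Ka = tan^2(45 - phi/2) = tan^2(30.5) = 0.346974
Compute active force:
Pa = 0.5 * Ka * gamma * H^2
Pa = 0.5 * 0.346974 * 17.9 * 10.7^2
Pa = 355.54 kN/m


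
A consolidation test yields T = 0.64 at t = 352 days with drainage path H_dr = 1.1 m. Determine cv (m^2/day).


Result: 0.0022 m^2/day

Derivation:
Using cv = T * H_dr^2 / t
H_dr^2 = 1.1^2 = 1.21
cv = 0.64 * 1.21 / 352
cv = 0.0022 m^2/day


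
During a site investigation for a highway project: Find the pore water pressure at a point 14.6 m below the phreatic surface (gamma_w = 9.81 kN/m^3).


Using u = gamma_w * h_w
u = 9.81 * 14.6
u = 143.23 kPa


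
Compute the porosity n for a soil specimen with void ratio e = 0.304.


Result: 0.2331

Derivation:
Using the relation n = e / (1 + e)
n = 0.304 / (1 + 0.304)
n = 0.304 / 1.304
n = 0.2331


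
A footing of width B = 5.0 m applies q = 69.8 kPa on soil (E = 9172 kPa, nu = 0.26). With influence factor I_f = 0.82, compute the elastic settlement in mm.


Using Se = q * B * (1 - nu^2) * I_f / E
1 - nu^2 = 1 - 0.26^2 = 0.9324
Se = 69.8 * 5.0 * 0.9324 * 0.82 / 9172
Se = 0.029092 m
Convert to mm: Se = 0.029092 * 1000 = 29.092 mm


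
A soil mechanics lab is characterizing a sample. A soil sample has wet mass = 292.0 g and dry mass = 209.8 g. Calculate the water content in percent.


Result: 39.18 %

Derivation:
Using w = (m_wet - m_dry) / m_dry * 100
m_wet - m_dry = 292.0 - 209.8 = 82.2 g
w = 82.2 / 209.8 * 100
w = 39.18 %


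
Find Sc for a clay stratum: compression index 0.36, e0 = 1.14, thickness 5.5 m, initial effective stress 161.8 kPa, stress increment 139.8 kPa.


Using Sc = Cc * H / (1 + e0) * log10((sigma0 + delta_sigma) / sigma0)
Stress ratio = (161.8 + 139.8) / 161.8 = 1.86403
log10(1.86403) = 0.270453
Cc * H / (1 + e0) = 0.36 * 5.5 / (1 + 1.14) = 0.925234
Sc = 0.925234 * 0.270453
Sc = 0.2502 m


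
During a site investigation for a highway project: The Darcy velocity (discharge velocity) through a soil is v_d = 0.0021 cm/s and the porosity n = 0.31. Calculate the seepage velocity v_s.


Result: 0.00677 cm/s

Derivation:
Using v_s = v_d / n
v_s = 0.0021 / 0.31
v_s = 0.00677 cm/s


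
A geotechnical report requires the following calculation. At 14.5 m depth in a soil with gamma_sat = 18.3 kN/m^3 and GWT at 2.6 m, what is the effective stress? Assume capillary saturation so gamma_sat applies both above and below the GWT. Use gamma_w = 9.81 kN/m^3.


Total stress = gamma_sat * depth
sigma = 18.3 * 14.5 = 265.35 kPa
Pore water pressure u = gamma_w * (depth - d_wt)
u = 9.81 * (14.5 - 2.6) = 116.739 kPa
Effective stress = sigma - u
sigma' = 265.35 - 116.739 = 148.61 kPa


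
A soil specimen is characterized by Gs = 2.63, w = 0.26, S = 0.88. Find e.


Using the relation e = Gs * w / S
e = 2.63 * 0.26 / 0.88
e = 0.777


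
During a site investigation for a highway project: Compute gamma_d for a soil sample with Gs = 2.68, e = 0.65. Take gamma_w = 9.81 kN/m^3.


Using gamma_d = Gs * gamma_w / (1 + e)
gamma_d = 2.68 * 9.81 / (1 + 0.65)
gamma_d = 2.68 * 9.81 / 1.65
gamma_d = 15.934 kN/m^3


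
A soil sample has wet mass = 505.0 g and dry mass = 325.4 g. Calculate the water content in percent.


Using w = (m_wet - m_dry) / m_dry * 100
m_wet - m_dry = 505.0 - 325.4 = 179.6 g
w = 179.6 / 325.4 * 100
w = 55.19 %


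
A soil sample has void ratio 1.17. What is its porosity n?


Using the relation n = e / (1 + e)
n = 1.17 / (1 + 1.17)
n = 1.17 / 2.17
n = 0.5392


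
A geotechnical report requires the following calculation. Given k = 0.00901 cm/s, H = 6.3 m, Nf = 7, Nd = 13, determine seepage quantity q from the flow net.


Result: 0.0003056 m^3/s per m

Derivation:
Convert k to m/s for unit consistency with H:
k = 0.00901 cm/s = 0.00901 / 100 m/s = 9.01e-05 m/s
Using q = k * H * Nf / Nd
Nf / Nd = 7 / 13 = 0.5385
q = 9.01e-05 * 6.3 * 0.5385
q = 0.0003056 m^3/s per m


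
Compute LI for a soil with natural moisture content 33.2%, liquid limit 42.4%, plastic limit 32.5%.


First compute the plasticity index:
PI = LL - PL = 42.4 - 32.5 = 9.9
Then compute the liquidity index:
LI = (w - PL) / PI
LI = (33.2 - 32.5) / 9.9
LI = 0.071


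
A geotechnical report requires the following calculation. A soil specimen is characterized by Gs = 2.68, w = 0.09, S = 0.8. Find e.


Result: 0.3015

Derivation:
Using the relation e = Gs * w / S
e = 2.68 * 0.09 / 0.8
e = 0.3015


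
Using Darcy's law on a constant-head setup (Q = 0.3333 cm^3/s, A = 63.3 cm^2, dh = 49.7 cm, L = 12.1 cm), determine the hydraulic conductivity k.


Compute hydraulic gradient:
i = dh / L = 49.7 / 12.1 = 4.10744
Then apply Darcy's law:
k = Q / (A * i)
k = 0.3333 / (63.3 * 4.10744)
k = 0.3333 / 260.001
k = 0.001282 cm/s


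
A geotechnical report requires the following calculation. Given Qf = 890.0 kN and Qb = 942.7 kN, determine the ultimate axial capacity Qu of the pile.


Result: 1832.7 kN

Derivation:
Using Qu = Qf + Qb
Qu = 890.0 + 942.7
Qu = 1832.7 kN


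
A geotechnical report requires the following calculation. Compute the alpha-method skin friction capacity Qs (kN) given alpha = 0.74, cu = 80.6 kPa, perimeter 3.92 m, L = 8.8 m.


Using Qs = alpha * cu * perimeter * L
Qs = 0.74 * 80.6 * 3.92 * 8.8
Qs = 2057.48 kN


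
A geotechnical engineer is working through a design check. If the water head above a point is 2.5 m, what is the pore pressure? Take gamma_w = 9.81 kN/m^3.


Result: 24.53 kPa

Derivation:
Using u = gamma_w * h_w
u = 9.81 * 2.5
u = 24.53 kPa


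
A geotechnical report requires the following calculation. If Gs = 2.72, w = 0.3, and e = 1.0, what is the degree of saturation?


Using S = Gs * w / e
S = 2.72 * 0.3 / 1.0
S = 0.816


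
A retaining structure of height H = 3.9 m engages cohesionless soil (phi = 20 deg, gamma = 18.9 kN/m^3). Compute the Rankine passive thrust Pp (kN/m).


Compute passive earth pressure coefficient:
Kp = tan^2(45 + phi/2) = tan^2(55.0) = 2.039607
Compute passive force:
Pp = 0.5 * Kp * gamma * H^2
Pp = 0.5 * 2.039607 * 18.9 * 3.9^2
Pp = 293.16 kN/m


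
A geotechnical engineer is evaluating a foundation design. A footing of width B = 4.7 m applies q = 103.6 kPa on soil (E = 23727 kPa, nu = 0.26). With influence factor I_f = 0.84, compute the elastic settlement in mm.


Using Se = q * B * (1 - nu^2) * I_f / E
1 - nu^2 = 1 - 0.26^2 = 0.9324
Se = 103.6 * 4.7 * 0.9324 * 0.84 / 23727
Se = 0.016073 m
Convert to mm: Se = 0.016073 * 1000 = 16.073 mm


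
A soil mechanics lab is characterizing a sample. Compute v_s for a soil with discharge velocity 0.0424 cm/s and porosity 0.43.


Using v_s = v_d / n
v_s = 0.0424 / 0.43
v_s = 0.0986 cm/s


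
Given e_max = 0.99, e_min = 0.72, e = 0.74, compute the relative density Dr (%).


Result: 92.59 %

Derivation:
Using Dr = (e_max - e) / (e_max - e_min) * 100
e_max - e = 0.99 - 0.74 = 0.25
e_max - e_min = 0.99 - 0.72 = 0.27
Dr = 0.25 / 0.27 * 100
Dr = 92.59 %


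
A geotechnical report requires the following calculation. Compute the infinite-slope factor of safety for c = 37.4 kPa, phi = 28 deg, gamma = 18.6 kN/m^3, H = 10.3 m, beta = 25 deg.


Result: 1.65

Derivation:
Using Fs = c / (gamma*H*sin(beta)*cos(beta)) + tan(phi)/tan(beta)
Cohesion contribution = 37.4 / (18.6*10.3*sin(25)*cos(25))
Cohesion contribution = 0.50968
Friction contribution = tan(28)/tan(25) = 1.14025
Fs = 0.50968 + 1.14025
Fs = 1.65


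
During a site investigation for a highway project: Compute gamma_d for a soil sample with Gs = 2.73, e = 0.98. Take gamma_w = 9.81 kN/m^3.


Result: 13.526 kN/m^3

Derivation:
Using gamma_d = Gs * gamma_w / (1 + e)
gamma_d = 2.73 * 9.81 / (1 + 0.98)
gamma_d = 2.73 * 9.81 / 1.98
gamma_d = 13.526 kN/m^3


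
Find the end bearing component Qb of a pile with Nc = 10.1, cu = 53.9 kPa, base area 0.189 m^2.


Using Qb = Nc * cu * Ab
Qb = 10.1 * 53.9 * 0.189
Qb = 102.89 kN


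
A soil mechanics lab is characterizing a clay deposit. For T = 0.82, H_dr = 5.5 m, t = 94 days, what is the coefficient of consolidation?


Using cv = T * H_dr^2 / t
H_dr^2 = 5.5^2 = 30.25
cv = 0.82 * 30.25 / 94
cv = 0.26388 m^2/day


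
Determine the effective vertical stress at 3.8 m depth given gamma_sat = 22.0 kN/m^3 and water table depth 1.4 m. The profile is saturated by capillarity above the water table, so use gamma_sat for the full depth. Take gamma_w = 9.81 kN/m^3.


Total stress = gamma_sat * depth
sigma = 22.0 * 3.8 = 83.6 kPa
Pore water pressure u = gamma_w * (depth - d_wt)
u = 9.81 * (3.8 - 1.4) = 23.544 kPa
Effective stress = sigma - u
sigma' = 83.6 - 23.544 = 60.06 kPa


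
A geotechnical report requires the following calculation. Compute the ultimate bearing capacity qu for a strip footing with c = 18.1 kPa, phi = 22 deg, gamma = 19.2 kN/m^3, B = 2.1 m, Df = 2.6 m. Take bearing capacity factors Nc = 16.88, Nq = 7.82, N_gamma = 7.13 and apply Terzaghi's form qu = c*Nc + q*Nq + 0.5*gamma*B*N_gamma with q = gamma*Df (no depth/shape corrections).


Result: 839.64 kPa

Derivation:
Compute qu = c*Nc + gamma*Df*Nq + 0.5*gamma*B*N_gamma
Term 1: 18.1 * 16.88 = 305.528
Term 2: 19.2 * 2.6 * 7.82 = 390.3744
Term 3: 0.5 * 19.2 * 2.1 * 7.13 = 143.7408
qu = 305.528 + 390.3744 + 143.7408
qu = 839.64 kPa


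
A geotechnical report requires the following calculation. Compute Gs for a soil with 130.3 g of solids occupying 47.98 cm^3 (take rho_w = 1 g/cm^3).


Using Gs = m_s / (V_s * rho_w)
Since rho_w = 1 g/cm^3:
Gs = 130.3 / 47.98
Gs = 2.716


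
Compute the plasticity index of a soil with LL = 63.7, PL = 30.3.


Using PI = LL - PL
PI = 63.7 - 30.3
PI = 33.4


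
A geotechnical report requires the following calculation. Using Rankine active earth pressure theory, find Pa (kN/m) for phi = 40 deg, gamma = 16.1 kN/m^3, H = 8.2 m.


Result: 117.7 kN/m

Derivation:
Compute active earth pressure coefficient:
Ka = tan^2(45 - phi/2) = tan^2(25.0) = 0.217443
Compute active force:
Pa = 0.5 * Ka * gamma * H^2
Pa = 0.5 * 0.217443 * 16.1 * 8.2^2
Pa = 117.7 kN/m


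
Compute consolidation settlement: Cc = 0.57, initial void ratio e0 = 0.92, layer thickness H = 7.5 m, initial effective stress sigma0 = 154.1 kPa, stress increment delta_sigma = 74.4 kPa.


Using Sc = Cc * H / (1 + e0) * log10((sigma0 + delta_sigma) / sigma0)
Stress ratio = (154.1 + 74.4) / 154.1 = 1.4828
log10(1.4828) = 0.171084
Cc * H / (1 + e0) = 0.57 * 7.5 / (1 + 0.92) = 2.22656
Sc = 2.22656 * 0.171084
Sc = 0.3809 m


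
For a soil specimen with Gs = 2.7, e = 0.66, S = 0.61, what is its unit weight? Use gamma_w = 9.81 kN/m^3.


Result: 18.335 kN/m^3

Derivation:
Using gamma = gamma_w * (Gs + S*e) / (1 + e)
Numerator: Gs + S*e = 2.7 + 0.61*0.66 = 3.1026
Denominator: 1 + e = 1 + 0.66 = 1.66
gamma = 9.81 * 3.1026 / 1.66
gamma = 18.335 kN/m^3


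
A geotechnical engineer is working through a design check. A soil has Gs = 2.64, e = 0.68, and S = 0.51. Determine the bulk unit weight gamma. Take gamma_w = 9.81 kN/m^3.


Using gamma = gamma_w * (Gs + S*e) / (1 + e)
Numerator: Gs + S*e = 2.64 + 0.51*0.68 = 2.9868
Denominator: 1 + e = 1 + 0.68 = 1.68
gamma = 9.81 * 2.9868 / 1.68
gamma = 17.441 kN/m^3


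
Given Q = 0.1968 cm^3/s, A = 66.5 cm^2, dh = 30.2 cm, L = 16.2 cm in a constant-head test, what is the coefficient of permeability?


Compute hydraulic gradient:
i = dh / L = 30.2 / 16.2 = 1.8642
Then apply Darcy's law:
k = Q / (A * i)
k = 0.1968 / (66.5 * 1.8642)
k = 0.1968 / 123.969
k = 0.001587 cm/s


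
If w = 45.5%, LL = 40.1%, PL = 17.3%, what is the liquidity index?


Result: 1.237

Derivation:
First compute the plasticity index:
PI = LL - PL = 40.1 - 17.3 = 22.8
Then compute the liquidity index:
LI = (w - PL) / PI
LI = (45.5 - 17.3) / 22.8
LI = 1.237


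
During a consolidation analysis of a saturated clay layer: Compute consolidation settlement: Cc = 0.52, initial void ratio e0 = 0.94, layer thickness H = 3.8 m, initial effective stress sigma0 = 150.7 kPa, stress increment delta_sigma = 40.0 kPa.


Using Sc = Cc * H / (1 + e0) * log10((sigma0 + delta_sigma) / sigma0)
Stress ratio = (150.7 + 40.0) / 150.7 = 1.26543
log10(1.26543) = 0.102237
Cc * H / (1 + e0) = 0.52 * 3.8 / (1 + 0.94) = 1.01856
Sc = 1.01856 * 0.102237
Sc = 0.1041 m


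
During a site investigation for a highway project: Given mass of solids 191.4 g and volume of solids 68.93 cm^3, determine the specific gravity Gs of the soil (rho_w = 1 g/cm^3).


Using Gs = m_s / (V_s * rho_w)
Since rho_w = 1 g/cm^3:
Gs = 191.4 / 68.93
Gs = 2.777


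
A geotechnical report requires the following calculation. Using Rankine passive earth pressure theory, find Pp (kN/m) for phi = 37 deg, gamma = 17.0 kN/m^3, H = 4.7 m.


Result: 755.34 kN/m

Derivation:
Compute passive earth pressure coefficient:
Kp = tan^2(45 + phi/2) = tan^2(63.5) = 4.022791
Compute passive force:
Pp = 0.5 * Kp * gamma * H^2
Pp = 0.5 * 4.022791 * 17.0 * 4.7^2
Pp = 755.34 kN/m


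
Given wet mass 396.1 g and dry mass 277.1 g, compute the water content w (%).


Using w = (m_wet - m_dry) / m_dry * 100
m_wet - m_dry = 396.1 - 277.1 = 119.0 g
w = 119.0 / 277.1 * 100
w = 42.94 %


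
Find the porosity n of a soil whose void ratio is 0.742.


Using the relation n = e / (1 + e)
n = 0.742 / (1 + 0.742)
n = 0.742 / 1.742
n = 0.4259


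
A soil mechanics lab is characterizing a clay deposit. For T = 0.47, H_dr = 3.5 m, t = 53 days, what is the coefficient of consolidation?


Result: 0.10863 m^2/day

Derivation:
Using cv = T * H_dr^2 / t
H_dr^2 = 3.5^2 = 12.25
cv = 0.47 * 12.25 / 53
cv = 0.10863 m^2/day


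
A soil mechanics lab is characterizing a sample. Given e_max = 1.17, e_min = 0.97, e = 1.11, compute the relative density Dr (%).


Using Dr = (e_max - e) / (e_max - e_min) * 100
e_max - e = 1.17 - 1.11 = 0.06
e_max - e_min = 1.17 - 0.97 = 0.2
Dr = 0.06 / 0.2 * 100
Dr = 30.0 %


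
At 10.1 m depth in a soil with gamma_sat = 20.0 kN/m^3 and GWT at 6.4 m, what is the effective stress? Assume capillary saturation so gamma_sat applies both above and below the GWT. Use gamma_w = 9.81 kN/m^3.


Total stress = gamma_sat * depth
sigma = 20.0 * 10.1 = 202.0 kPa
Pore water pressure u = gamma_w * (depth - d_wt)
u = 9.81 * (10.1 - 6.4) = 36.297 kPa
Effective stress = sigma - u
sigma' = 202.0 - 36.297 = 165.7 kPa


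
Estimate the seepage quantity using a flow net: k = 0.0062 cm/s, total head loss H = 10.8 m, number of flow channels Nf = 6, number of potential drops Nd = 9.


Convert k to m/s for unit consistency with H:
k = 0.0062 cm/s = 0.0062 / 100 m/s = 6.2e-05 m/s
Using q = k * H * Nf / Nd
Nf / Nd = 6 / 9 = 0.6667
q = 6.2e-05 * 10.8 * 0.6667
q = 0.0004464 m^3/s per m


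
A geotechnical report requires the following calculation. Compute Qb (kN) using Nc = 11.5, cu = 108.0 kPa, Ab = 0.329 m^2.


Using Qb = Nc * cu * Ab
Qb = 11.5 * 108.0 * 0.329
Qb = 408.62 kN


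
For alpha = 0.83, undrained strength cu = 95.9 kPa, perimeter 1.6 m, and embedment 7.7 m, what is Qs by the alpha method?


Result: 980.64 kN

Derivation:
Using Qs = alpha * cu * perimeter * L
Qs = 0.83 * 95.9 * 1.6 * 7.7
Qs = 980.64 kN


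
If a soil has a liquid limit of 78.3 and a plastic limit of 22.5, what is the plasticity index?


Result: 55.8

Derivation:
Using PI = LL - PL
PI = 78.3 - 22.5
PI = 55.8


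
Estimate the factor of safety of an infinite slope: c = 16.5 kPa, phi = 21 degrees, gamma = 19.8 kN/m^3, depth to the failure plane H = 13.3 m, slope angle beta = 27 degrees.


Result: 0.908

Derivation:
Using Fs = c / (gamma*H*sin(beta)*cos(beta)) + tan(phi)/tan(beta)
Cohesion contribution = 16.5 / (19.8*13.3*sin(27)*cos(27))
Cohesion contribution = 0.154896
Friction contribution = tan(21)/tan(27) = 0.753376
Fs = 0.154896 + 0.753376
Fs = 0.908


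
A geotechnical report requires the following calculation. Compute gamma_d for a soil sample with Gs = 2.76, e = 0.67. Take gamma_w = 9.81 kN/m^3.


Using gamma_d = Gs * gamma_w / (1 + e)
gamma_d = 2.76 * 9.81 / (1 + 0.67)
gamma_d = 2.76 * 9.81 / 1.67
gamma_d = 16.213 kN/m^3


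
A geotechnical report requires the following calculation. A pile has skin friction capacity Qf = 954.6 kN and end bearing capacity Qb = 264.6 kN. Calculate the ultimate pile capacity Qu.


Result: 1219.2 kN

Derivation:
Using Qu = Qf + Qb
Qu = 954.6 + 264.6
Qu = 1219.2 kN


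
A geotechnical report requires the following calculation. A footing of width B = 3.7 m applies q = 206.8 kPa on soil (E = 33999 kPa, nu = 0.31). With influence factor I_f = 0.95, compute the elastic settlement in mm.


Using Se = q * B * (1 - nu^2) * I_f / E
1 - nu^2 = 1 - 0.31^2 = 0.9039
Se = 206.8 * 3.7 * 0.9039 * 0.95 / 33999
Se = 0.019325 m
Convert to mm: Se = 0.019325 * 1000 = 19.325 mm


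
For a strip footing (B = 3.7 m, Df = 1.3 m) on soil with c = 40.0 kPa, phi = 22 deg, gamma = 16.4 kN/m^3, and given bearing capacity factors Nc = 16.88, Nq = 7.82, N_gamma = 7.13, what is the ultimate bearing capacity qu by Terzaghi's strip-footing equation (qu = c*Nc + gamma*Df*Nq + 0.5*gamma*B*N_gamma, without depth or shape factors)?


Compute qu = c*Nc + gamma*Df*Nq + 0.5*gamma*B*N_gamma
Term 1: 40.0 * 16.88 = 675.2
Term 2: 16.4 * 1.3 * 7.82 = 166.7224
Term 3: 0.5 * 16.4 * 3.7 * 7.13 = 216.3242
qu = 675.2 + 166.7224 + 216.3242
qu = 1058.25 kPa


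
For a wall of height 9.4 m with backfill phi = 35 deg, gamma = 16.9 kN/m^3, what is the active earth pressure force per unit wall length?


Compute active earth pressure coefficient:
Ka = tan^2(45 - phi/2) = tan^2(27.5) = 0.27099
Compute active force:
Pa = 0.5 * Ka * gamma * H^2
Pa = 0.5 * 0.27099 * 16.9 * 9.4^2
Pa = 202.33 kN/m


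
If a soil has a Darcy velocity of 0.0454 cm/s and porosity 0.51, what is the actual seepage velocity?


Using v_s = v_d / n
v_s = 0.0454 / 0.51
v_s = 0.08902 cm/s


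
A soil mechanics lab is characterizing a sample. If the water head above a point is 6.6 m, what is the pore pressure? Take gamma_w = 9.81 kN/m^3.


Using u = gamma_w * h_w
u = 9.81 * 6.6
u = 64.75 kPa


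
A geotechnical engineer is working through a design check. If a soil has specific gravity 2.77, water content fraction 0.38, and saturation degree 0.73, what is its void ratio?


Using the relation e = Gs * w / S
e = 2.77 * 0.38 / 0.73
e = 1.4419


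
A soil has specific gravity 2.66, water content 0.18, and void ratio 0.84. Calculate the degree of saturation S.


Using S = Gs * w / e
S = 2.66 * 0.18 / 0.84
S = 0.57


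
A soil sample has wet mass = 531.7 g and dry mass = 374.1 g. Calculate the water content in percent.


Using w = (m_wet - m_dry) / m_dry * 100
m_wet - m_dry = 531.7 - 374.1 = 157.6 g
w = 157.6 / 374.1 * 100
w = 42.13 %


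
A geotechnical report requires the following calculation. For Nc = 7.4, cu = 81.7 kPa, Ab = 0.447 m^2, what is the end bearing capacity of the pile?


Using Qb = Nc * cu * Ab
Qb = 7.4 * 81.7 * 0.447
Qb = 270.25 kN


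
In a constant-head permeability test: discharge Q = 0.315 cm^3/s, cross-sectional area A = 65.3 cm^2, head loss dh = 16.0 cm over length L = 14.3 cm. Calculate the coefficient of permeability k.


Result: 0.004311 cm/s

Derivation:
Compute hydraulic gradient:
i = dh / L = 16.0 / 14.3 = 1.11888
Then apply Darcy's law:
k = Q / (A * i)
k = 0.315 / (65.3 * 1.11888)
k = 0.315 / 73.0629
k = 0.004311 cm/s


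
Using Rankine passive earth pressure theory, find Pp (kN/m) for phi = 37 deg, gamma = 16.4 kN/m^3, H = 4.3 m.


Compute passive earth pressure coefficient:
Kp = tan^2(45 + phi/2) = tan^2(63.5) = 4.022791
Compute passive force:
Pp = 0.5 * Kp * gamma * H^2
Pp = 0.5 * 4.022791 * 16.4 * 4.3^2
Pp = 609.93 kN/m


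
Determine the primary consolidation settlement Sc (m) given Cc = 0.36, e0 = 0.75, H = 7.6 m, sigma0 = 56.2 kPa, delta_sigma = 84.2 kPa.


Using Sc = Cc * H / (1 + e0) * log10((sigma0 + delta_sigma) / sigma0)
Stress ratio = (56.2 + 84.2) / 56.2 = 2.49822
log10(2.49822) = 0.397631
Cc * H / (1 + e0) = 0.36 * 7.6 / (1 + 0.75) = 1.56343
Sc = 1.56343 * 0.397631
Sc = 0.6217 m


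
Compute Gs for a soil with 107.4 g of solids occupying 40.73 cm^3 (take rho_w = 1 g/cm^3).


Result: 2.637

Derivation:
Using Gs = m_s / (V_s * rho_w)
Since rho_w = 1 g/cm^3:
Gs = 107.4 / 40.73
Gs = 2.637


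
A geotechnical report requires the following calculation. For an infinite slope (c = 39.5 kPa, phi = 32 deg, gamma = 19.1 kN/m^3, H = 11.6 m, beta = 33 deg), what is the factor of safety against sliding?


Using Fs = c / (gamma*H*sin(beta)*cos(beta)) + tan(phi)/tan(beta)
Cohesion contribution = 39.5 / (19.1*11.6*sin(33)*cos(33))
Cohesion contribution = 0.390306
Friction contribution = tan(32)/tan(33) = 0.962214
Fs = 0.390306 + 0.962214
Fs = 1.353


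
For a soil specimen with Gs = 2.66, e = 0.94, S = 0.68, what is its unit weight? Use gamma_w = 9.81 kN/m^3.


Using gamma = gamma_w * (Gs + S*e) / (1 + e)
Numerator: Gs + S*e = 2.66 + 0.68*0.94 = 3.2992
Denominator: 1 + e = 1 + 0.94 = 1.94
gamma = 9.81 * 3.2992 / 1.94
gamma = 16.683 kN/m^3


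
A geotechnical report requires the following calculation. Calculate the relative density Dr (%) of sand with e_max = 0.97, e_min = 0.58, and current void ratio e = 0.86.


Using Dr = (e_max - e) / (e_max - e_min) * 100
e_max - e = 0.97 - 0.86 = 0.11
e_max - e_min = 0.97 - 0.58 = 0.39
Dr = 0.11 / 0.39 * 100
Dr = 28.21 %


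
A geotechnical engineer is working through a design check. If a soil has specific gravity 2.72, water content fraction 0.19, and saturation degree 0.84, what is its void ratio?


Using the relation e = Gs * w / S
e = 2.72 * 0.19 / 0.84
e = 0.6152


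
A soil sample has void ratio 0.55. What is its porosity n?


Using the relation n = e / (1 + e)
n = 0.55 / (1 + 0.55)
n = 0.55 / 1.55
n = 0.3548


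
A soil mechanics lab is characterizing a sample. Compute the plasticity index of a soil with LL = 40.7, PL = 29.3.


Using PI = LL - PL
PI = 40.7 - 29.3
PI = 11.4
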